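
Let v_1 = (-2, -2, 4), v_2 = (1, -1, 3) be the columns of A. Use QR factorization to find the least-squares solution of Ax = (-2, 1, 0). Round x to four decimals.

v_1 = (-2, -2, 4); ‖v_1‖ = 4.8990, so e_1 = (-0.4082, -0.4082, 0.8165).
e_1·v_2 = (-0.4082)·1 + (-0.4082)·(-1) + 0.8165·3 = 2.4495.
u_2 = v_2 − 2.4495·e_1 = (2.0000, 0.0000, 1.0000).
‖u_2‖ = 2.2361, so e_2 = (0.8944, 0.0000, 0.4472).
Qᵀb = (0.4082, -1.7889).
Back-substitute: x_2 = -1.7889/2.2361 = -0.8000.
x_1 = (0.4082 − 2.4495·(-0.8000))/4.8990 = 0.4833.

x = (0.4833, -0.8000)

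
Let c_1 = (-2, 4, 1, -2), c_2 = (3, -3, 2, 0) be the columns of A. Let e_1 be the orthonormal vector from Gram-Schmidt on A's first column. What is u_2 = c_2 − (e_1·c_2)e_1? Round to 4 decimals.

u_2 = (1.7200, -0.4400, 2.6400, -1.2800)

c_1 = (-2, 4, 1, -2); ‖c_1‖ = 5.0000, so e_1 = (-0.4000, 0.8000, 0.2000, -0.4000).
e_1·c_2 = (-0.4000)·3 + 0.8000·(-3) + 0.2000·2 + (-0.4000)·0 = -3.2000.
u_2 = c_2 + 3.2000·e_1 = (1.7200, -0.4400, 2.6400, -1.2800).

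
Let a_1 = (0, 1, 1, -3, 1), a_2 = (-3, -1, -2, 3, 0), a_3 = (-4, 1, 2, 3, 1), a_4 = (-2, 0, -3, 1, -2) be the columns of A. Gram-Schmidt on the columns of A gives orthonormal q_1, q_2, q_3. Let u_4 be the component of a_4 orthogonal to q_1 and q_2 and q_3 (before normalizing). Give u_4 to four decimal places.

u_4 = (-0.5002, 1.2465, -0.2985, -0.2837, -1.7992)

a_1 = (0, 1, 1, -3, 1); ‖a_1‖ = 3.4641, so q_1 = (0.0000, 0.2887, 0.2887, -0.8660, 0.2887).
q_1·a_2 = 0.0000·(-3) + 0.2887·(-1) + 0.2887·(-2) + (-0.8660)·3 + 0.2887·0 = -3.4641.
u_2 = a_2 + 3.4641·q_1 = (-3.0000, 0.0000, -1.0000, 0.0000, 1.0000).
‖u_2‖ = 3.3166, so q_2 = (-0.9045, 0.0000, -0.3015, 0.0000, 0.3015).
q_1·a_3 = 0.0000·(-4) + 0.2887·1 + 0.2887·2 + (-0.8660)·3 + 0.2887·1 = -1.4434; q_2·a_3 = (-0.9045)·(-4) + 0.0000·1 + (-0.3015)·2 + (0.0000)·3 + 0.3015·1 = 3.3166.
u_3 = a_3 + 1.4434·q_1 − 3.3166·q_2 = (-1.0000, 1.4167, 3.4167, 1.7500, 0.4167).
‖u_3‖ = 4.2328, so q_3 = (-0.2362, 0.3347, 0.8072, 0.4134, 0.0984).
q_1·a_4 = 0.0000·(-2) + 0.2887·0 + 0.2887·(-3) + (-0.8660)·1 + 0.2887·(-2) = -2.3094; q_2·a_4 = (-0.9045)·(-2) + 0.0000·0 + (-0.3015)·(-3) + (0.0000)·1 + 0.3015·(-2) = 2.1106; q_3·a_4 = (-0.2362)·(-2) + 0.3347·0 + 0.8072·(-3) + 0.4134·1 + 0.0984·(-2) = -1.7325.
u_4 = a_4 + 2.3094·q_1 − 2.1106·q_2 + 1.7325·q_3 = (-0.5002, 1.2465, -0.2985, -0.2837, -1.7992).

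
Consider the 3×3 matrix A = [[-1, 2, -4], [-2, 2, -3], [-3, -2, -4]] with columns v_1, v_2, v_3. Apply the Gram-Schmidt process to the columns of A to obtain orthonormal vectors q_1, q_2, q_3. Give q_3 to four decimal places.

v_1 = (-1, -2, -3); ‖v_1‖ = 3.7417, so q_1 = (-0.2673, -0.5345, -0.8018).
q_1·v_2 = (-0.2673)·2 + (-0.5345)·2 + (-0.8018)·(-2) = 0.0000.
u_2 = v_2 + 0.0000·q_1 = (2.0000, 2.0000, -2.0000).
‖u_2‖ = 3.4641, so q_2 = (0.5774, 0.5774, -0.5774).
q_1·v_3 = (-0.2673)·(-4) + (-0.5345)·(-3) + (-0.8018)·(-4) = 5.8797; q_2·v_3 = 0.5774·(-4) + 0.5774·(-3) + (-0.5774)·(-4) = -1.7321.
u_3 = v_3 − 5.8797·q_1 + 1.7321·q_2 = (-1.4286, 1.1429, -0.2857).
‖u_3‖ = 1.8516, so q_3 = (-0.7715, 0.6172, -0.1543).

q_3 = (-0.7715, 0.6172, -0.1543)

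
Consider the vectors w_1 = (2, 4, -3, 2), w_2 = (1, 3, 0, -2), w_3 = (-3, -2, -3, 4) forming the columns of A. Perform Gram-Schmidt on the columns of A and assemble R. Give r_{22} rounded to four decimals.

w_1 = (2, 4, -3, 2); ‖w_1‖ = 5.7446, so e_1 = (0.3482, 0.6963, -0.5222, 0.3482).
e_1·w_2 = 0.3482·1 + 0.6963·3 + (-0.5222)·0 + 0.3482·(-2) = 1.7408.
u_2 = w_2 − 1.7408·e_1 = (0.3939, 1.7879, 0.9091, -2.6061).
r_{22} = ‖u_2‖ = 3.3121.

r_{22} = 3.3121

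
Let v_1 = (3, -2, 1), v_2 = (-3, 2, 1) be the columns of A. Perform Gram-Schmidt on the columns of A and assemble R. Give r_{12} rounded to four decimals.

e_1 = v_1/‖v_1‖ = (3, -2, 1)/3.7417 = (0.8018, -0.5345, 0.2673).
r_{12} = e_1·v_2 = -3.2071.

r_{12} = -3.2071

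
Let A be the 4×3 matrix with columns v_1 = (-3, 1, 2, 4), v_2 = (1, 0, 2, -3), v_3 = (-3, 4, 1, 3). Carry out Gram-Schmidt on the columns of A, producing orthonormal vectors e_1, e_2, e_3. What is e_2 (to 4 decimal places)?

e_2 = (-0.0317, 0.1161, 0.8658, -0.4857)

v_1 = (-3, 1, 2, 4); ‖v_1‖ = 5.4772, so e_1 = (-0.5477, 0.1826, 0.3651, 0.7303).
e_1·v_2 = (-0.5477)·1 + 0.1826·0 + 0.3651·2 + 0.7303·(-3) = -2.0083.
u_2 = v_2 + 2.0083·e_1 = (-0.1000, 0.3667, 2.7333, -1.5333).
‖u_2‖ = 3.1570, so e_2 = (-0.0317, 0.1161, 0.8658, -0.4857).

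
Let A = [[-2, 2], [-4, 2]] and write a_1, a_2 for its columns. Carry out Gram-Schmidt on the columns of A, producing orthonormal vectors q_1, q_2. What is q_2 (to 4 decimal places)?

q_1 = a_1/‖a_1‖ = (-2, -4)/4.4721 = (-0.4472, -0.8944).
r_{12} = q_1·a_2 = -2.6833.
u_2 = a_2 + 2.6833·q_1 = (0.8000, -0.4000).
‖u_2‖ = 0.8944, so q_2 = (0.8944, -0.4472).

q_2 = (0.8944, -0.4472)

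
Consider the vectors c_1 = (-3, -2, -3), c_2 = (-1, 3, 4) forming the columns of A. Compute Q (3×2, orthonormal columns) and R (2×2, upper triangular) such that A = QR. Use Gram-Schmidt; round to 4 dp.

Q = [[-0.6396, -0.7668], [-0.4264, 0.4120], [-0.6396, 0.4921]], R = [[4.6904, -3.1980], [0.0000, 3.9715]]

c_1 = (-3, -2, -3); ‖c_1‖ = 4.6904, so q_1 = (-0.6396, -0.4264, -0.6396).
q_1·c_2 = (-0.6396)·(-1) + (-0.4264)·3 + (-0.6396)·4 = -3.1980.
u_2 = c_2 + 3.1980·q_1 = (-3.0455, 1.6364, 1.9545).
‖u_2‖ = 3.9715, so q_2 = (-0.7668, 0.4120, 0.4921).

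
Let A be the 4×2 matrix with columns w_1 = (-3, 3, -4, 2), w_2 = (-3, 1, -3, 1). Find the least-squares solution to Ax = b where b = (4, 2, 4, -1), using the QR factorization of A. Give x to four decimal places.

e_1 = w_1/‖w_1‖ = (-3, 3, -4, 2)/6.1644 = (-0.4867, 0.4867, -0.6489, 0.3244).
r_{12} = e_1·w_2 = 4.2178.
u_2 = w_2 − 4.2178·e_1 = (-0.9474, -1.0526, -0.2632, -0.3684).
‖u_2‖ = 1.4868, so e_2 = (-0.6372, -0.7080, -0.1770, -0.2478).
Qᵀb = (-3.8933, -4.4250).
Back-substitute: x_2 = -4.4250/1.4868 = -2.9762.
x_1 = (-3.8933 − 4.2178·(-2.9762))/6.1644 = 1.4048.

x = (1.4048, -2.9762)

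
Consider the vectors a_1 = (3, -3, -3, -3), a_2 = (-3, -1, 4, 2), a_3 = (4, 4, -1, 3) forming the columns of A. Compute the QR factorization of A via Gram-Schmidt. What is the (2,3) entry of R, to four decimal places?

a_1 = (3, -3, -3, -3); ‖a_1‖ = 6.0000, so q_1 = (0.5000, -0.5000, -0.5000, -0.5000).
q_1·a_2 = 0.5000·(-3) + (-0.5000)·(-1) + (-0.5000)·4 + (-0.5000)·2 = -4.0000.
u_2 = a_2 + 4.0000·q_1 = (-1.0000, -3.0000, 2.0000, 0.0000).
‖u_2‖ = 3.7417, so q_2 = (-0.2673, -0.8018, 0.5345, 0.0000).
r_{23} = q_2·a_3 = -4.8107.

r_{23} = -4.8107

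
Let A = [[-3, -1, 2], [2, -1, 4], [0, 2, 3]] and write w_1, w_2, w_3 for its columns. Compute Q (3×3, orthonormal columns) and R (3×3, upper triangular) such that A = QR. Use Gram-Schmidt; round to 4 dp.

Q = [[-0.8321, -0.3161, 0.4558], [0.5547, -0.4741, 0.6838], [0.0000, 0.8218, 0.5698]], R = [[3.6056, 0.2774, 0.5547], [0.0000, 2.4337, -0.0632], [0.0000, 0.0000, 5.3561]]

w_1 = (-3, 2, 0); ‖w_1‖ = 3.6056, so q_1 = (-0.8321, 0.5547, 0.0000).
q_1·w_2 = (-0.8321)·(-1) + 0.5547·(-1) + 0.0000·2 = 0.2774.
u_2 = w_2 − 0.2774·q_1 = (-0.7692, -1.1538, 2.0000).
‖u_2‖ = 2.4337, so q_2 = (-0.3161, -0.4741, 0.8218).
q_1·w_3 = (-0.8321)·2 + 0.5547·4 + 0.0000·3 = 0.5547; q_2·w_3 = (-0.3161)·2 + (-0.4741)·4 + 0.8218·3 = -0.0632.
u_3 = w_3 − 0.5547·q_1 + 0.0632·q_2 = (2.4416, 3.6623, 3.0519).
‖u_3‖ = 5.3561, so q_3 = (0.4558, 0.6838, 0.5698).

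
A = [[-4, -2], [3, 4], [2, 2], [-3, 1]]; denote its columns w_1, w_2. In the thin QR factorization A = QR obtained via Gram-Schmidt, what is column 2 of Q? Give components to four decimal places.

e_1 = w_1/‖w_1‖ = (-4, 3, 2, -3)/6.1644 = (-0.6489, 0.4867, 0.3244, -0.4867).
r_{12} = e_1·w_2 = 3.4066.
u_2 = w_2 − 3.4066·e_1 = (0.2105, 2.3421, 0.8947, 2.6579).
‖u_2‖ = 3.6599, so e_2 = (0.0575, 0.6399, 0.2445, 0.7262).

e_2 = (0.0575, 0.6399, 0.2445, 0.7262)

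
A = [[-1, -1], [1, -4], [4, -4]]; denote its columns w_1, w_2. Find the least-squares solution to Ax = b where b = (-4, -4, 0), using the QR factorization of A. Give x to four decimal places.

x = (1.6309, 1.5451)

e_1 = w_1/‖w_1‖ = (-1, 1, 4)/4.2426 = (-0.2357, 0.2357, 0.9428).
r_{12} = e_1·w_2 = -4.4783.
u_2 = w_2 + 4.4783·e_1 = (-2.0556, -2.9444, 0.2222).
‖u_2‖ = 3.5978, so e_2 = (-0.5713, -0.8184, 0.0618).
Qᵀb = (0.0000, 5.5589).
Back-substitute: x_2 = 5.5589/3.5978 = 1.5451.
x_1 = (0.0000 + 4.4783·1.5451)/4.2426 = 1.6309.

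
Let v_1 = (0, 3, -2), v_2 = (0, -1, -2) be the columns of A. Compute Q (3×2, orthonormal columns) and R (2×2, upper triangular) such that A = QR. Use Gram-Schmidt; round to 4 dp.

q_1 = v_1/‖v_1‖ = (0, 3, -2)/3.6056 = (0.0000, 0.8321, -0.5547).
r_{12} = q_1·v_2 = 0.2774.
u_2 = v_2 − 0.2774·q_1 = (0.0000, -1.2308, -1.8462).
‖u_2‖ = 2.2188, so q_2 = (0.0000, -0.5547, -0.8321).

Q = [[0.0000, 0.0000], [0.8321, -0.5547], [-0.5547, -0.8321]], R = [[3.6056, 0.2774], [0.0000, 2.2188]]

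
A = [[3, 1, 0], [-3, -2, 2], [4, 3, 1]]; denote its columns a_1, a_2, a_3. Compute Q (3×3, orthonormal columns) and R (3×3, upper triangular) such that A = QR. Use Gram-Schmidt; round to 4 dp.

a_1 = (3, -3, 4); ‖a_1‖ = 5.8310, so e_1 = (0.5145, -0.5145, 0.6860).
e_1·a_2 = 0.5145·1 + (-0.5145)·(-2) + 0.6860·3 = 3.6015.
u_2 = a_2 − 3.6015·e_1 = (-0.8529, -0.1471, 0.5294).
‖u_2‖ = 1.0146, so e_2 = (-0.8407, -0.1449, 0.5218).
e_1·a_3 = 0.5145·0 + (-0.5145)·2 + 0.6860·1 = -0.3430; e_2·a_3 = (-0.8407)·0 + (-0.1449)·2 + 0.5218·1 = 0.2319.
u_3 = a_3 + 0.3430·e_1 − 0.2319·e_2 = (0.3714, 1.8571, 1.1143).
‖u_3‖ = 2.1974, so e_3 = (0.1690, 0.8452, 0.5071).

Q = [[0.5145, -0.8407, 0.1690], [-0.5145, -0.1449, 0.8452], [0.6860, 0.5218, 0.5071]], R = [[5.8310, 3.6015, -0.3430], [0.0000, 1.0146, 0.2319], [0.0000, 0.0000, 2.1974]]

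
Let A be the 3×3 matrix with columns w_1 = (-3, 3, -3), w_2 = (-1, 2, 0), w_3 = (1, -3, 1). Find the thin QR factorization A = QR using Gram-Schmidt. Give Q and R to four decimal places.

Q = [[-0.5774, 0.0000, -0.8165], [0.5774, 0.7071, -0.4082], [-0.5774, 0.7071, 0.4082]], R = [[5.1962, 1.7321, -2.8868], [0.0000, 1.4142, -1.4142], [0.0000, 0.0000, 0.8165]]

w_1 = (-3, 3, -3); ‖w_1‖ = 5.1962, so e_1 = (-0.5774, 0.5774, -0.5774).
e_1·w_2 = (-0.5774)·(-1) + 0.5774·2 + (-0.5774)·0 = 1.7321.
u_2 = w_2 − 1.7321·e_1 = (0.0000, 1.0000, 1.0000).
‖u_2‖ = 1.4142, so e_2 = (0.0000, 0.7071, 0.7071).
e_1·w_3 = (-0.5774)·1 + 0.5774·(-3) + (-0.5774)·1 = -2.8868; e_2·w_3 = (0.0000)·1 + 0.7071·(-3) + 0.7071·1 = -1.4142.
u_3 = w_3 + 2.8868·e_1 + 1.4142·e_2 = (-0.6667, -0.3333, 0.3333).
‖u_3‖ = 0.8165, so e_3 = (-0.8165, -0.4082, 0.4082).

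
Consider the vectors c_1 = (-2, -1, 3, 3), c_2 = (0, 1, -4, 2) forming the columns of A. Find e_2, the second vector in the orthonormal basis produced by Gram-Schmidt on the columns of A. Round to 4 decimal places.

c_1 = (-2, -1, 3, 3); ‖c_1‖ = 4.7958, so e_1 = (-0.4170, -0.2085, 0.6255, 0.6255).
e_1·c_2 = (-0.4170)·0 + (-0.2085)·1 + 0.6255·(-4) + 0.6255·2 = -1.4596.
u_2 = c_2 + 1.4596·e_1 = (-0.6087, 0.6957, -3.0870, 2.9130).
‖u_2‖ = 4.3439, so e_2 = (-0.1401, 0.1601, -0.7106, 0.6706).

e_2 = (-0.1401, 0.1601, -0.7106, 0.6706)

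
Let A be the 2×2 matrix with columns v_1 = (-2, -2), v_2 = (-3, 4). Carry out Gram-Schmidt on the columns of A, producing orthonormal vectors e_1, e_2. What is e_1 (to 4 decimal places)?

e_1 = (-0.7071, -0.7071)

v_1 = (-2, -2); ‖v_1‖ = 2.8284, so e_1 = (-0.7071, -0.7071).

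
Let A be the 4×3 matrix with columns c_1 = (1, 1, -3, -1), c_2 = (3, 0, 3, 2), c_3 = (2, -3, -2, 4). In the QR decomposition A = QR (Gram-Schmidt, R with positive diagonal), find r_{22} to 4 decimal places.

e_1 = c_1/‖c_1‖ = (1, 1, -3, -1)/3.4641 = (0.2887, 0.2887, -0.8660, -0.2887).
r_{12} = e_1·c_2 = -2.3094.
u_2 = c_2 + 2.3094·e_1 = (3.6667, 0.6667, 1.0000, 1.3333).
r_{22} = ‖u_2‖ = 4.0825.

r_{22} = 4.0825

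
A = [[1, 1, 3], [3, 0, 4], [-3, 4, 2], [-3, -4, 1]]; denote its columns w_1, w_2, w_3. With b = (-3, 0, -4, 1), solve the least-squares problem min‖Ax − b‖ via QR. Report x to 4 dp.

q_1 = w_1/‖w_1‖ = (1, 3, -3, -3)/5.2915 = (0.1890, 0.5669, -0.5669, -0.5669).
r_{12} = q_1·w_2 = 0.1890.
u_2 = w_2 − 0.1890·q_1 = (0.9643, -0.1071, 4.1071, -3.8929).
‖u_2‖ = 5.7415, so q_2 = (0.1680, -0.0187, 0.7153, -0.6780).
r_{13} = q_1·w_3 = 1.1339; r_{23} = q_2·w_3 = 1.1819.
u_3 = w_3 − 1.1339·q_1 − 1.1819·q_2 = (2.5872, 3.3792, 1.7974, 2.4442).
‖u_3‖ = 5.2266, so q_3 = (0.4950, 0.6465, 0.3439, 0.4676).
Qᵀb = (1.1339, -4.0433, -2.3930).
Back-substitute: x_3 = -2.3930/5.2266 = -0.4578.
x_2 = (-4.0433 − 1.1819·(-0.4578))/5.7415 = -0.6100.
x_1 = (1.1339 − 0.1890·(-0.6100) − 1.1339·(-0.4578))/5.2915 = 0.3342.

x = (0.3342, -0.6100, -0.4578)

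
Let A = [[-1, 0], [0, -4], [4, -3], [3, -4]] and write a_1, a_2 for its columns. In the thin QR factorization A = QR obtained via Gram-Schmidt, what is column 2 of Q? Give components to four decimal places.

e_1 = a_1/‖a_1‖ = (-1, 0, 4, 3)/5.0990 = (-0.1961, 0.0000, 0.7845, 0.5883).
r_{12} = e_1·a_2 = -4.7068.
u_2 = a_2 + 4.7068·e_1 = (-0.9231, -4.0000, 0.6923, -1.2308).
‖u_2‖ = 4.3412, so e_2 = (-0.2126, -0.9214, 0.1595, -0.2835).

e_2 = (-0.2126, -0.9214, 0.1595, -0.2835)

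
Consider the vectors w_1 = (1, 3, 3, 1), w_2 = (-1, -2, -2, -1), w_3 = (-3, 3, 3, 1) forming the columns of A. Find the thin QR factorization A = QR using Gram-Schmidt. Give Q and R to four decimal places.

q_1 = w_1/‖w_1‖ = (1, 3, 3, 1)/4.4721 = (0.2236, 0.6708, 0.6708, 0.2236).
r_{12} = q_1·w_2 = -3.1305.
u_2 = w_2 + 3.1305·q_1 = (-0.3000, 0.1000, 0.1000, -0.3000).
‖u_2‖ = 0.4472, so q_2 = (-0.6708, 0.2236, 0.2236, -0.6708).
r_{13} = q_1·w_3 = 3.5777; r_{23} = q_2·w_3 = 2.6833.
u_3 = w_3 − 3.5777·q_1 − 2.6833·q_2 = (-2.0000, 0.0000, 0.0000, 2.0000).
‖u_3‖ = 2.8284, so q_3 = (-0.7071, 0.0000, 0.0000, 0.7071).

Q = [[0.2236, -0.6708, -0.7071], [0.6708, 0.2236, 0.0000], [0.6708, 0.2236, 0.0000], [0.2236, -0.6708, 0.7071]], R = [[4.4721, -3.1305, 3.5777], [0.0000, 0.4472, 2.6833], [0.0000, 0.0000, 2.8284]]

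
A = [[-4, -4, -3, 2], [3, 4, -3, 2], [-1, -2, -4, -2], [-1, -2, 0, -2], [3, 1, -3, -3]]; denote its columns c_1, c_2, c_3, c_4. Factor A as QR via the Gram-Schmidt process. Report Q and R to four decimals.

Q = [[-0.6667, -0.0421, -0.5188, 0.5305], [0.5000, 0.4103, -0.6523, -0.0190], [-0.1667, -0.3892, -0.5055, -0.7077], [-0.1667, -0.3892, 0.1614, -0.1754], [0.5000, -0.7259, -0.1541, 0.4320]], R = [[6.0000, 5.8333, -0.3333, -1.1667], [0.0000, 2.6405, 2.6300, 4.4710], [0.0000, 0.0000, 5.9977, -1.1917], [0.0000, 0.0000, 0.0000, 1.4931]]

c_1 = (-4, 3, -1, -1, 3); ‖c_1‖ = 6.0000, so q_1 = (-0.6667, 0.5000, -0.1667, -0.1667, 0.5000).
q_1·c_2 = (-0.6667)·(-4) + 0.5000·4 + (-0.1667)·(-2) + (-0.1667)·(-2) + 0.5000·1 = 5.8333.
u_2 = c_2 − 5.8333·q_1 = (-0.1111, 1.0833, -1.0278, -1.0278, -1.9167).
‖u_2‖ = 2.6405, so q_2 = (-0.0421, 0.4103, -0.3892, -0.3892, -0.7259).
q_1·c_3 = (-0.6667)·(-3) + 0.5000·(-3) + (-0.1667)·(-4) + (-0.1667)·0 + 0.5000·(-3) = -0.3333; q_2·c_3 = (-0.0421)·(-3) + 0.4103·(-3) + (-0.3892)·(-4) + (-0.3892)·0 + (-0.7259)·(-3) = 2.6300.
u_3 = c_3 + 0.3333·q_1 − 2.6300·q_2 = (-3.1116, -3.9124, -3.0319, 0.9681, -0.9243).
‖u_3‖ = 5.9977, so q_3 = (-0.5188, -0.6523, -0.5055, 0.1614, -0.1541).
q_1·c_4 = (-0.6667)·2 + 0.5000·2 + (-0.1667)·(-2) + (-0.1667)·(-2) + 0.5000·(-3) = -1.1667; q_2·c_4 = (-0.0421)·2 + 0.4103·2 + (-0.3892)·(-2) + (-0.3892)·(-2) + (-0.7259)·(-3) = 4.4710; q_3·c_4 = (-0.5188)·2 + (-0.6523)·2 + (-0.5055)·(-2) + 0.1614·(-2) + (-0.1541)·(-3) = -1.1917.
u_4 = c_4 + 1.1667·q_1 − 4.4710·q_2 + 1.1917·q_3 = (0.7921, -0.0284, -1.0566, -0.2618, 0.6450).
‖u_4‖ = 1.4931, so q_4 = (0.5305, -0.0190, -0.7077, -0.1754, 0.4320).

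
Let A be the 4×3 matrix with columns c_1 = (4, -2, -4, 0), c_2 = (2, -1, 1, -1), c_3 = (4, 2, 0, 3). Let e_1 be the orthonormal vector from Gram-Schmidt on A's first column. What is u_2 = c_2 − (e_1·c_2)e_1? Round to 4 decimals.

u_2 = (1.3333, -0.6667, 1.6667, -1.0000)

c_1 = (4, -2, -4, 0); ‖c_1‖ = 6.0000, so e_1 = (0.6667, -0.3333, -0.6667, 0.0000).
e_1·c_2 = 0.6667·2 + (-0.3333)·(-1) + (-0.6667)·1 + 0.0000·(-1) = 1.0000.
u_2 = c_2 − 1.0000·e_1 = (1.3333, -0.6667, 1.6667, -1.0000).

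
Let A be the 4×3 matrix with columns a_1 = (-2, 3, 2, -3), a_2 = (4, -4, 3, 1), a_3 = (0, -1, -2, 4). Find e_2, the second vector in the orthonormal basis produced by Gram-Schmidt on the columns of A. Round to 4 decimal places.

e_1 = a_1/‖a_1‖ = (-2, 3, 2, -3)/5.0990 = (-0.3922, 0.5883, 0.3922, -0.5883).
r_{12} = e_1·a_2 = -3.3340.
u_2 = a_2 + 3.3340·e_1 = (2.6923, -2.0385, 4.3077, -0.9615).
‖u_2‖ = 5.5574, so e_2 = (0.4845, -0.3668, 0.7751, -0.1730).

e_2 = (0.4845, -0.3668, 0.7751, -0.1730)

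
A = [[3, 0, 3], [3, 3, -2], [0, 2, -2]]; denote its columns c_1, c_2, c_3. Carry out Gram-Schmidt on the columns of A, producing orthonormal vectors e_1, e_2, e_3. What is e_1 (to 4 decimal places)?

e_1 = (0.7071, 0.7071, 0.0000)

c_1 = (3, 3, 0); ‖c_1‖ = 4.2426, so e_1 = (0.7071, 0.7071, 0.0000).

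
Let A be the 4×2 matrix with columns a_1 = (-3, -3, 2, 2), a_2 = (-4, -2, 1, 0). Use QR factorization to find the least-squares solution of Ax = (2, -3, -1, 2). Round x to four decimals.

x = (1.1301, -1.2192)

e_1 = a_1/‖a_1‖ = (-3, -3, 2, 2)/5.0990 = (-0.5883, -0.5883, 0.3922, 0.3922).
r_{12} = e_1·a_2 = 3.9223.
u_2 = a_2 − 3.9223·e_1 = (-1.6923, 0.3077, -0.5385, -1.5385).
‖u_2‖ = 2.3697, so e_2 = (-0.7142, 0.1298, -0.2272, -0.6492).
Qᵀb = (0.9806, -2.8891).
Back-substitute: x_2 = -2.8891/2.3697 = -1.2192.
x_1 = (0.9806 − 3.9223·(-1.2192))/5.0990 = 1.1301.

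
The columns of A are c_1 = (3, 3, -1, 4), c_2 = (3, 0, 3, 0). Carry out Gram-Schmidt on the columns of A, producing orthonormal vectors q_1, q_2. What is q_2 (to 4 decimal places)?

q_2 = (0.6034, -0.1248, 0.7698, -0.1665)

q_1 = c_1/‖c_1‖ = (3, 3, -1, 4)/5.9161 = (0.5071, 0.5071, -0.1690, 0.6761).
r_{12} = q_1·c_2 = 1.0142.
u_2 = c_2 − 1.0142·q_1 = (2.4857, -0.5143, 3.1714, -0.6857).
‖u_2‖ = 4.1196, so q_2 = (0.6034, -0.1248, 0.7698, -0.1665).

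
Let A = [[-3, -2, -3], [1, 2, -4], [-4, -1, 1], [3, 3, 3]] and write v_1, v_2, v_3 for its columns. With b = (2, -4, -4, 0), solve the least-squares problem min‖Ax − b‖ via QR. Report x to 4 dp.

x = (1.4222, -2.1481, 0.1333)

v_1 = (-3, 1, -4, 3); ‖v_1‖ = 5.9161, so q_1 = (-0.5071, 0.1690, -0.6761, 0.5071).
q_1·v_2 = (-0.5071)·(-2) + 0.1690·2 + (-0.6761)·(-1) + 0.5071·3 = 3.5496.
u_2 = v_2 − 3.5496·q_1 = (-0.2000, 1.4000, 1.4000, 1.2000).
‖u_2‖ = 2.3238, so q_2 = (-0.0861, 0.6025, 0.6025, 0.5164).
q_1·v_3 = (-0.5071)·(-3) + 0.1690·(-4) + (-0.6761)·1 + 0.5071·3 = 1.6903; q_2·v_3 = (-0.0861)·(-3) + 0.6025·(-4) + 0.6025·1 + 0.5164·3 = 0.0000.
u_3 = v_3 − 1.6903·q_1 + 0.0000·q_2 = (-2.1429, -4.2857, 2.1429, 2.1429).
‖u_3‖ = 5.6695, so q_3 = (-0.3780, -0.7559, 0.3780, 0.3780).
Qᵀb = (1.0142, -4.9918, 0.7559).
Back-substitute: x_3 = 0.7559/5.6695 = 0.1333.
x_2 = (-4.9918 + 0.0000·0.1333)/2.3238 = -2.1481.
x_1 = (1.0142 − 3.5496·(-2.1481) − 1.6903·0.1333)/5.9161 = 1.4222.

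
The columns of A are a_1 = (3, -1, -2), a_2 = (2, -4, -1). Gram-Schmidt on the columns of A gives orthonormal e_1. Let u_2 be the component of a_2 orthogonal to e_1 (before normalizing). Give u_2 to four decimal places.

u_2 = (-0.5714, -3.1429, 0.7143)

e_1 = a_1/‖a_1‖ = (3, -1, -2)/3.7417 = (0.8018, -0.2673, -0.5345).
r_{12} = e_1·a_2 = 3.2071.
u_2 = a_2 − 3.2071·e_1 = (-0.5714, -3.1429, 0.7143).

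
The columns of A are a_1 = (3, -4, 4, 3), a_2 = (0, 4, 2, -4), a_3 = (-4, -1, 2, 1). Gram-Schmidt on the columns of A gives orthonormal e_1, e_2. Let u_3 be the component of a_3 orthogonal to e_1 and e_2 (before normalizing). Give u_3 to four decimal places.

u_3 = (-4.0600, -0.5200, 2.1200, 0.5400)

e_1 = a_1/‖a_1‖ = (3, -4, 4, 3)/7.0711 = (0.4243, -0.5657, 0.5657, 0.4243).
r_{12} = e_1·a_2 = -2.8284.
u_2 = a_2 + 2.8284·e_1 = (1.2000, 2.4000, 3.6000, -2.8000).
‖u_2‖ = 5.2915, so e_2 = (0.2268, 0.4536, 0.6803, -0.5292).
r_{13} = e_1·a_3 = 0.4243; r_{23} = e_2·a_3 = -0.5292.
u_3 = a_3 − 0.4243·e_1 + 0.5292·e_2 = (-4.0600, -0.5200, 2.1200, 0.5400).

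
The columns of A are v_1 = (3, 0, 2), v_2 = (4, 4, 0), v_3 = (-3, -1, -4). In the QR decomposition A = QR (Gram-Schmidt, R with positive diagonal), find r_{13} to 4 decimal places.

r_{13} = -4.7150

v_1 = (3, 0, 2); ‖v_1‖ = 3.6056, so e_1 = (0.8321, 0.0000, 0.5547).
r_{13} = e_1·v_3 = -4.7150.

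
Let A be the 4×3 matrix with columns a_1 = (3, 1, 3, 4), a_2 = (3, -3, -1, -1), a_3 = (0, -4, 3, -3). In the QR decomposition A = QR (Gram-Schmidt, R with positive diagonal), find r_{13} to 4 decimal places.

e_1 = a_1/‖a_1‖ = (3, 1, 3, 4)/5.9161 = (0.5071, 0.1690, 0.5071, 0.6761).
r_{13} = e_1·a_3 = -1.1832.

r_{13} = -1.1832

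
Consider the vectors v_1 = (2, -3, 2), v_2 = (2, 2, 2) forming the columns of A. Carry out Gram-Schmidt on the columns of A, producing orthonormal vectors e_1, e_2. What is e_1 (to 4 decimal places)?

v_1 = (2, -3, 2); ‖v_1‖ = 4.1231, so e_1 = (0.4851, -0.7276, 0.4851).

e_1 = (0.4851, -0.7276, 0.4851)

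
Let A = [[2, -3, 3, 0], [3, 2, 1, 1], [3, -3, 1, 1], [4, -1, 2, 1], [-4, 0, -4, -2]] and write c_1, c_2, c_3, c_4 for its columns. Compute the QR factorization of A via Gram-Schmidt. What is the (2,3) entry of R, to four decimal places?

r_{23} = -0.7478

c_1 = (2, 3, 3, 4, -4); ‖c_1‖ = 7.3485, so e_1 = (0.2722, 0.4082, 0.4082, 0.5443, -0.5443).
e_1·c_2 = 0.2722·(-3) + 0.4082·2 + 0.4082·(-3) + 0.5443·(-1) + (-0.5443)·0 = -1.7691.
u_2 = c_2 + 1.7691·e_1 = (-2.5185, 2.7222, -2.2778, -0.0370, -0.9630).
‖u_2‖ = 4.4576, so e_2 = (-0.5650, 0.6107, -0.5110, -0.0083, -0.2160).
r_{23} = e_2·c_3 = -0.7478.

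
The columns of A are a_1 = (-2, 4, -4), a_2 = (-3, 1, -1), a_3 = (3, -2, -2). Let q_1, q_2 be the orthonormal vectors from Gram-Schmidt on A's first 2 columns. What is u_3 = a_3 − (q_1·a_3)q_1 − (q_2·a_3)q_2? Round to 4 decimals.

u_3 = (0.0000, -2.0000, -2.0000)

a_1 = (-2, 4, -4); ‖a_1‖ = 6.0000, so q_1 = (-0.3333, 0.6667, -0.6667).
q_1·a_2 = (-0.3333)·(-3) + 0.6667·1 + (-0.6667)·(-1) = 2.3333.
u_2 = a_2 − 2.3333·q_1 = (-2.2222, -0.5556, 0.5556).
‖u_2‖ = 2.3570, so q_2 = (-0.9428, -0.2357, 0.2357).
q_1·a_3 = (-0.3333)·3 + 0.6667·(-2) + (-0.6667)·(-2) = -1.0000; q_2·a_3 = (-0.9428)·3 + (-0.2357)·(-2) + 0.2357·(-2) = -2.8284.
u_3 = a_3 + 1.0000·q_1 + 2.8284·q_2 = (0.0000, -2.0000, -2.0000).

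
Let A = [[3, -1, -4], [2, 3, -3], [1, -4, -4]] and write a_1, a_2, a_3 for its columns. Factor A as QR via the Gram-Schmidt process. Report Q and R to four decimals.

Q = [[0.8018, -0.1543, 0.5774], [0.5345, 0.6172, -0.5774], [0.2673, -0.7715, -0.5774]], R = [[3.7417, -0.2673, -5.8797], [0.0000, 5.0920, 1.8516], [0.0000, 0.0000, 1.7321]]

q_1 = a_1/‖a_1‖ = (3, 2, 1)/3.7417 = (0.8018, 0.5345, 0.2673).
r_{12} = q_1·a_2 = -0.2673.
u_2 = a_2 + 0.2673·q_1 = (-0.7857, 3.1429, -3.9286).
‖u_2‖ = 5.0920, so q_2 = (-0.1543, 0.6172, -0.7715).
r_{13} = q_1·a_3 = -5.8797; r_{23} = q_2·a_3 = 1.8516.
u_3 = a_3 + 5.8797·q_1 − 1.8516·q_2 = (1.0000, -1.0000, -1.0000).
‖u_3‖ = 1.7321, so q_3 = (0.5774, -0.5774, -0.5774).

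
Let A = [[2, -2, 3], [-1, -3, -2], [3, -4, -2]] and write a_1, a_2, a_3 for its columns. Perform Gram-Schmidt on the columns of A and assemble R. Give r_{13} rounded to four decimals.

r_{13} = 0.5345

a_1 = (2, -1, 3); ‖a_1‖ = 3.7417, so q_1 = (0.5345, -0.2673, 0.8018).
r_{13} = q_1·a_3 = 0.5345.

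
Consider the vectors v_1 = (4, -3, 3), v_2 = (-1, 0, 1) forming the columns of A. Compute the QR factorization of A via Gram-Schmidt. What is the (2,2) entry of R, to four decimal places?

q_1 = v_1/‖v_1‖ = (4, -3, 3)/5.8310 = (0.6860, -0.5145, 0.5145).
r_{12} = q_1·v_2 = -0.1715.
u_2 = v_2 + 0.1715·q_1 = (-0.8824, -0.0882, 1.0882).
r_{22} = ‖u_2‖ = 1.4038.

r_{22} = 1.4038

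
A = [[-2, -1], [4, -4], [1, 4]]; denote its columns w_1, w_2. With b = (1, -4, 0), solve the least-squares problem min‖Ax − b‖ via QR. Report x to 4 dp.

w_1 = (-2, 4, 1); ‖w_1‖ = 4.5826, so q_1 = (-0.4364, 0.8729, 0.2182).
q_1·w_2 = (-0.4364)·(-1) + 0.8729·(-4) + 0.2182·4 = -2.1822.
u_2 = w_2 + 2.1822·q_1 = (-1.9524, -2.0952, 4.4762).
‖u_2‖ = 5.3140, so q_2 = (-0.3674, -0.3943, 0.8423).
Qᵀb = (-3.9279, 1.2098).
Back-substitute: x_2 = 1.2098/5.3140 = 0.2277.
x_1 = (-3.9279 + 2.1822·0.2277)/4.5826 = -0.7487.

x = (-0.7487, 0.2277)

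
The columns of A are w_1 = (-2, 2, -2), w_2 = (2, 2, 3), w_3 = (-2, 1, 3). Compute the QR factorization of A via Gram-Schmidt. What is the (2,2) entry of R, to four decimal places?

r_{22} = 3.7417

w_1 = (-2, 2, -2); ‖w_1‖ = 3.4641, so q_1 = (-0.5774, 0.5774, -0.5774).
q_1·w_2 = (-0.5774)·2 + 0.5774·2 + (-0.5774)·3 = -1.7321.
u_2 = w_2 + 1.7321·q_1 = (1.0000, 3.0000, 2.0000).
r_{22} = ‖u_2‖ = 3.7417.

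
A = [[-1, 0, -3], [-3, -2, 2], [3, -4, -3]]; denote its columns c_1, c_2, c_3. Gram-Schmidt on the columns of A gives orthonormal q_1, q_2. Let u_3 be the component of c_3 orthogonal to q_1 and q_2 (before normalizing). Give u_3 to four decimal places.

u_3 = (-3.5581, 0.7907, -0.3953)

q_1 = c_1/‖c_1‖ = (-1, -3, 3)/4.3589 = (-0.2294, -0.6882, 0.6882).
r_{12} = q_1·c_2 = -1.3765.
u_2 = c_2 + 1.3765·q_1 = (-0.3158, -2.9474, -3.0526).
‖u_2‖ = 4.2550, so q_2 = (-0.0742, -0.6927, -0.7174).
r_{13} = q_1·c_3 = -2.7530; r_{23} = q_2·c_3 = 0.9895.
u_3 = c_3 + 2.7530·q_1 − 0.9895·q_2 = (-3.5581, 0.7907, -0.3953).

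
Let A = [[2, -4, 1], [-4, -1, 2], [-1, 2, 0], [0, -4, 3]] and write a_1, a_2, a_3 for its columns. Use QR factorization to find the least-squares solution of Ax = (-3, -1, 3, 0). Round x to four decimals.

a_1 = (2, -4, -1, 0); ‖a_1‖ = 4.5826, so e_1 = (0.4364, -0.8729, -0.2182, 0.0000).
e_1·a_2 = 0.4364·(-4) + (-0.8729)·(-1) + (-0.2182)·2 + 0.0000·(-4) = -1.3093.
u_2 = a_2 + 1.3093·e_1 = (-3.4286, -2.1429, 1.7143, -4.0000).
‖u_2‖ = 5.9402, so e_2 = (-0.5772, -0.3607, 0.2886, -0.6734).
e_1·a_3 = 0.4364·1 + (-0.8729)·2 + (-0.2182)·0 + 0.0000·3 = -1.3093; e_2·a_3 = (-0.5772)·1 + (-0.3607)·2 + 0.2886·0 + (-0.6734)·3 = -3.3188.
u_3 = a_3 + 1.3093·e_1 + 3.3188·e_2 = (-0.3441, -0.3401, 0.6721, 0.7652).
‖u_3‖ = 1.1275, so e_3 = (-0.3052, -0.3016, 0.5961, 0.6787).
Qᵀb = (-1.0911, 2.9581, 3.0055).
Back-substitute: x_3 = 3.0055/1.1275 = 2.6656.
x_2 = (2.9581 + 3.3188·2.6656)/5.9402 = 1.9873.
x_1 = (-1.0911 + 1.3093·1.9873 + 1.3093·2.6656)/4.5826 = 1.0913.

x = (1.0913, 1.9873, 2.6656)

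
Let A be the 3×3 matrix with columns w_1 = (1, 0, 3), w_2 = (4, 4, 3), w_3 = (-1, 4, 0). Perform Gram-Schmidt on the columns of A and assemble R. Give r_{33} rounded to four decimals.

r_{33} = 3.0920

e_1 = w_1/‖w_1‖ = (1, 0, 3)/3.1623 = (0.3162, 0.0000, 0.9487).
r_{12} = e_1·w_2 = 4.1110.
u_2 = w_2 − 4.1110·e_1 = (2.7000, 4.0000, -0.9000).
‖u_2‖ = 4.9092, so e_2 = (0.5500, 0.8148, -0.1833).
r_{13} = e_1·w_3 = -0.3162; r_{23} = e_2·w_3 = 2.7092.
u_3 = w_3 + 0.3162·e_1 − 2.7092·e_2 = (-2.3900, 1.7925, 0.7967).
r_{33} = ‖u_3‖ = 3.0920.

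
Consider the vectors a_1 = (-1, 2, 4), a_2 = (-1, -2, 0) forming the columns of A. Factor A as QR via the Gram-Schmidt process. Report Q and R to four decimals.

a_1 = (-1, 2, 4); ‖a_1‖ = 4.5826, so q_1 = (-0.2182, 0.4364, 0.8729).
q_1·a_2 = (-0.2182)·(-1) + 0.4364·(-2) + 0.8729·0 = -0.6547.
u_2 = a_2 + 0.6547·q_1 = (-1.1429, -1.7143, 0.5714).
‖u_2‖ = 2.1381, so q_2 = (-0.5345, -0.8018, 0.2673).

Q = [[-0.2182, -0.5345], [0.4364, -0.8018], [0.8729, 0.2673]], R = [[4.5826, -0.6547], [0.0000, 2.1381]]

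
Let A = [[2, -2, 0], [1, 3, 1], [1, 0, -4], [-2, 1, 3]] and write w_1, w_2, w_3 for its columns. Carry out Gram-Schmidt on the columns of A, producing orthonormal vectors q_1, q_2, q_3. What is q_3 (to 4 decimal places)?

q_1 = w_1/‖w_1‖ = (2, 1, 1, -2)/3.1623 = (0.6325, 0.3162, 0.3162, -0.6325).
r_{12} = q_1·w_2 = -0.9487.
u_2 = w_2 + 0.9487·q_1 = (-1.4000, 3.3000, 0.3000, 0.4000).
‖u_2‖ = 3.6194, so q_2 = (-0.3868, 0.9118, 0.0829, 0.1105).
r_{13} = q_1·w_3 = -2.8460; r_{23} = q_2·w_3 = 0.9118.
u_3 = w_3 + 2.8460·q_1 − 0.9118·q_2 = (2.1527, 1.0687, -3.1756, 1.0992).
‖u_3‖ = 4.1314, so q_3 = (0.5210, 0.2587, -0.7686, 0.2661).

q_3 = (0.5210, 0.2587, -0.7686, 0.2661)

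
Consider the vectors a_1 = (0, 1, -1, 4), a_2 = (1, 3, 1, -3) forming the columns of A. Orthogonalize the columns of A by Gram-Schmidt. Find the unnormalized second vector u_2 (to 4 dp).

u_2 = (1.0000, 3.5556, 0.4444, -0.7778)

e_1 = a_1/‖a_1‖ = (0, 1, -1, 4)/4.2426 = (0.0000, 0.2357, -0.2357, 0.9428).
r_{12} = e_1·a_2 = -2.3570.
u_2 = a_2 + 2.3570·e_1 = (1.0000, 3.5556, 0.4444, -0.7778).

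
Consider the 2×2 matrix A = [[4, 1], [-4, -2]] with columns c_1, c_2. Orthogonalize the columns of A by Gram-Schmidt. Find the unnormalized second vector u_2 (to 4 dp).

u_2 = (-0.5000, -0.5000)

c_1 = (4, -4); ‖c_1‖ = 5.6569, so q_1 = (0.7071, -0.7071).
q_1·c_2 = 0.7071·1 + (-0.7071)·(-2) = 2.1213.
u_2 = c_2 − 2.1213·q_1 = (-0.5000, -0.5000).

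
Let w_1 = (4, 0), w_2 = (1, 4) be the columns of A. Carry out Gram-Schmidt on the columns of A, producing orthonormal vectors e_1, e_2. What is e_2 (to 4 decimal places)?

e_2 = (0.0000, 1.0000)

w_1 = (4, 0); ‖w_1‖ = 4.0000, so e_1 = (1.0000, 0.0000).
e_1·w_2 = 1.0000·1 + 0.0000·4 = 1.0000.
u_2 = w_2 − 1.0000·e_1 = (0.0000, 4.0000).
‖u_2‖ = 4.0000, so e_2 = (0.0000, 1.0000).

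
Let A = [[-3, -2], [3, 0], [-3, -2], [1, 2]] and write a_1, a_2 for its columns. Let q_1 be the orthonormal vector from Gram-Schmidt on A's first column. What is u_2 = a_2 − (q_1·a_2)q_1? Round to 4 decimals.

a_1 = (-3, 3, -3, 1); ‖a_1‖ = 5.2915, so q_1 = (-0.5669, 0.5669, -0.5669, 0.1890).
q_1·a_2 = (-0.5669)·(-2) + 0.5669·0 + (-0.5669)·(-2) + 0.1890·2 = 2.6458.
u_2 = a_2 − 2.6458·q_1 = (-0.5000, -1.5000, -0.5000, 1.5000).

u_2 = (-0.5000, -1.5000, -0.5000, 1.5000)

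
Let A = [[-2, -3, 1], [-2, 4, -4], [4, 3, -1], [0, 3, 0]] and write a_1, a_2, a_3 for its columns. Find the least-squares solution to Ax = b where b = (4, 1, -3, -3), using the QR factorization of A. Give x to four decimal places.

q_1 = a_1/‖a_1‖ = (-2, -2, 4, 0)/4.8990 = (-0.4082, -0.4082, 0.8165, 0.0000).
r_{12} = q_1·a_2 = 2.0412.
u_2 = a_2 − 2.0412·q_1 = (-2.1667, 4.8333, 1.3333, 3.0000).
‖u_2‖ = 6.2316, so q_2 = (-0.3477, 0.7756, 0.2140, 0.4814).
r_{13} = q_1·a_3 = 0.4082; r_{23} = q_2·a_3 = -3.6641.
u_3 = a_3 − 0.4082·q_1 + 3.6641·q_2 = (-0.1073, -0.9914, -0.5494, 1.7639).
‖u_3‖ = 2.0995, so q_3 = (-0.0511, -0.4722, -0.2617, 0.8402).
Qᵀb = (-4.4907, -2.7013, -2.4122).
Back-substitute: x_3 = -2.4122/2.0995 = -1.1490.
x_2 = (-2.7013 + 3.6641·(-1.1490))/6.2316 = -1.1091.
x_1 = (-4.4907 − 2.0412·(-1.1091) − 0.4082·(-1.1490))/4.8990 = -0.3588.

x = (-0.3588, -1.1091, -1.1490)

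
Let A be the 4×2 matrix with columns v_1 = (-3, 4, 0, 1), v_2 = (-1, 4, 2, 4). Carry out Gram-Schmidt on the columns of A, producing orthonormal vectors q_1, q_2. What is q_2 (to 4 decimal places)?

q_1 = v_1/‖v_1‖ = (-3, 4, 0, 1)/5.0990 = (-0.5883, 0.7845, 0.0000, 0.1961).
r_{12} = q_1·v_2 = 4.5107.
u_2 = v_2 − 4.5107·q_1 = (1.6538, 0.4615, 2.0000, 3.1154).
‖u_2‖ = 4.0809, so q_2 = (0.4053, 0.1131, 0.4901, 0.7634).

q_2 = (0.4053, 0.1131, 0.4901, 0.7634)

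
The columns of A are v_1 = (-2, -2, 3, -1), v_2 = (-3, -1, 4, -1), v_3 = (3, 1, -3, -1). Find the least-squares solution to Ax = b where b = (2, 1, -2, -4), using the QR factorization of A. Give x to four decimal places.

v_1 = (-2, -2, 3, -1); ‖v_1‖ = 4.2426, so e_1 = (-0.4714, -0.4714, 0.7071, -0.2357).
e_1·v_2 = (-0.4714)·(-3) + (-0.4714)·(-1) + 0.7071·4 + (-0.2357)·(-1) = 4.9497.
u_2 = v_2 − 4.9497·e_1 = (-0.6667, 1.3333, 0.5000, 0.1667).
‖u_2‖ = 1.5811, so e_2 = (-0.4216, 0.8433, 0.3162, 0.1054).
e_1·v_3 = (-0.4714)·3 + (-0.4714)·1 + 0.7071·(-3) + (-0.2357)·(-1) = -3.7712; e_2·v_3 = (-0.4216)·3 + 0.8433·1 + 0.3162·(-3) + 0.1054·(-1) = -1.4757.
u_3 = v_3 + 3.7712·e_1 + 1.4757·e_2 = (0.6000, 0.4667, 0.1333, -1.7333).
‖u_3‖ = 1.8974, so e_3 = (0.3162, 0.2460, 0.0703, -0.9135).
Qᵀb = (-1.8856, -1.0541, 4.3921).
Back-substitute: x_3 = 4.3921/1.8974 = 2.3148.
x_2 = (-1.0541 + 1.4757·2.3148)/1.5811 = 1.4938.
x_1 = (-1.8856 − 4.9497·1.4938 + 3.7712·2.3148)/4.2426 = -0.1296.

x = (-0.1296, 1.4938, 2.3148)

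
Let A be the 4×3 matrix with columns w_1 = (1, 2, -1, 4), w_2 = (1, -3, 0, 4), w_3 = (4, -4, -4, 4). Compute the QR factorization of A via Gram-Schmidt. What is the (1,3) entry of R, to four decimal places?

w_1 = (1, 2, -1, 4); ‖w_1‖ = 4.6904, so e_1 = (0.2132, 0.4264, -0.2132, 0.8528).
r_{13} = e_1·w_3 = 3.4112.

r_{13} = 3.4112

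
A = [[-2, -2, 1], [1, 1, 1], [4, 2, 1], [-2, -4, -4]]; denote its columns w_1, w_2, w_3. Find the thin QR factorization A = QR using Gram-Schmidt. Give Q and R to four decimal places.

Q = [[-0.4000, -0.1180, 0.9069], [0.2000, 0.0590, 0.1600], [0.8000, -0.5013, 0.2756], [-0.4000, -0.8552, -0.2756]], R = [[5.0000, 4.2000, 2.2000], [0.0000, 2.7129, 2.8604], [0.0000, 0.0000, 2.4450]]

w_1 = (-2, 1, 4, -2); ‖w_1‖ = 5.0000, so e_1 = (-0.4000, 0.2000, 0.8000, -0.4000).
e_1·w_2 = (-0.4000)·(-2) + 0.2000·1 + 0.8000·2 + (-0.4000)·(-4) = 4.2000.
u_2 = w_2 − 4.2000·e_1 = (-0.3200, 0.1600, -1.3600, -2.3200).
‖u_2‖ = 2.7129, so e_2 = (-0.1180, 0.0590, -0.5013, -0.8552).
e_1·w_3 = (-0.4000)·1 + 0.2000·1 + 0.8000·1 + (-0.4000)·(-4) = 2.2000; e_2·w_3 = (-0.1180)·1 + 0.0590·1 + (-0.5013)·1 + (-0.8552)·(-4) = 2.8604.
u_3 = w_3 − 2.2000·e_1 − 2.8604·e_2 = (2.2174, 0.3913, 0.6739, -0.6739).
‖u_3‖ = 2.4450, so e_3 = (0.9069, 0.1600, 0.2756, -0.2756).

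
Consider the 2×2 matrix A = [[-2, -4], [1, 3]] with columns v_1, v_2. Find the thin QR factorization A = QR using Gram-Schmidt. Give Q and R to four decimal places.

v_1 = (-2, 1); ‖v_1‖ = 2.2361, so e_1 = (-0.8944, 0.4472).
e_1·v_2 = (-0.8944)·(-4) + 0.4472·3 = 4.9193.
u_2 = v_2 − 4.9193·e_1 = (0.4000, 0.8000).
‖u_2‖ = 0.8944, so e_2 = (0.4472, 0.8944).

Q = [[-0.8944, 0.4472], [0.4472, 0.8944]], R = [[2.2361, 4.9193], [0.0000, 0.8944]]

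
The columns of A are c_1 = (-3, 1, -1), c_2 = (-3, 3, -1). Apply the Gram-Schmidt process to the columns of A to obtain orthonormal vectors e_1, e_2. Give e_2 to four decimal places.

c_1 = (-3, 1, -1); ‖c_1‖ = 3.3166, so e_1 = (-0.9045, 0.3015, -0.3015).
e_1·c_2 = (-0.9045)·(-3) + 0.3015·3 + (-0.3015)·(-1) = 3.9196.
u_2 = c_2 − 3.9196·e_1 = (0.5455, 1.8182, 0.1818).
‖u_2‖ = 1.9069, so e_2 = (0.2860, 0.9535, 0.0953).

e_2 = (0.2860, 0.9535, 0.0953)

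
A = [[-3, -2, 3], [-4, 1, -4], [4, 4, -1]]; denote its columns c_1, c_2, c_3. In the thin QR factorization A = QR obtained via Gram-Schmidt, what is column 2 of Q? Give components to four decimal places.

e_2 = (-0.1887, 0.7616, 0.6200)

c_1 = (-3, -4, 4); ‖c_1‖ = 6.4031, so e_1 = (-0.4685, -0.6247, 0.6247).
e_1·c_2 = (-0.4685)·(-2) + (-0.6247)·1 + 0.6247·4 = 2.8111.
u_2 = c_2 − 2.8111·e_1 = (-0.6829, 2.7561, 2.2439).
‖u_2‖ = 3.6191, so e_2 = (-0.1887, 0.7616, 0.6200).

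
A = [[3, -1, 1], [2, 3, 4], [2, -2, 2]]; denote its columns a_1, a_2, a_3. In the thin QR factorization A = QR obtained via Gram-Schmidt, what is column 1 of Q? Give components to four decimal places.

a_1 = (3, 2, 2); ‖a_1‖ = 4.1231, so q_1 = (0.7276, 0.4851, 0.4851).

q_1 = (0.7276, 0.4851, 0.4851)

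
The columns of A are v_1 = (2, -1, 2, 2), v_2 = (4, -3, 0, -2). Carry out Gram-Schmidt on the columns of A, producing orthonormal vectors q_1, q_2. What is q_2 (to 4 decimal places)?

q_1 = v_1/‖v_1‖ = (2, -1, 2, 2)/3.6056 = (0.5547, -0.2774, 0.5547, 0.5547).
r_{12} = q_1·v_2 = 1.9415.
u_2 = v_2 − 1.9415·q_1 = (2.9231, -2.4615, -1.0769, -3.0769).
‖u_2‖ = 5.0230, so q_2 = (0.5819, -0.4901, -0.2144, -0.6126).

q_2 = (0.5819, -0.4901, -0.2144, -0.6126)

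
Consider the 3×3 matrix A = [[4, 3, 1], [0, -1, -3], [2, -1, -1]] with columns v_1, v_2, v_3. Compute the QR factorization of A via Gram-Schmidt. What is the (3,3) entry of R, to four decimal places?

r_{33} = 2.1909

e_1 = v_1/‖v_1‖ = (4, 0, 2)/4.4721 = (0.8944, 0.0000, 0.4472).
r_{12} = e_1·v_2 = 2.2361.
u_2 = v_2 − 2.2361·e_1 = (1.0000, -1.0000, -2.0000).
‖u_2‖ = 2.4495, so e_2 = (0.4082, -0.4082, -0.8165).
r_{13} = e_1·v_3 = 0.4472; r_{23} = e_2·v_3 = 2.4495.
u_3 = v_3 − 0.4472·e_1 − 2.4495·e_2 = (-0.4000, -2.0000, 0.8000).
r_{33} = ‖u_3‖ = 2.1909.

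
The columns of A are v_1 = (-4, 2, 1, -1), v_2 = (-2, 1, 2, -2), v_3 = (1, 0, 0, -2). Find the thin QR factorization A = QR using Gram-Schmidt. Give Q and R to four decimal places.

Q = [[-0.8528, 0.2697, 0.1348], [0.4264, -0.1348, 0.2697], [0.2132, 0.6742, -0.6742], [-0.2132, -0.6742, -0.6742]], R = [[4.6904, 2.9848, -0.4264], [0.0000, 2.0226, 1.6181], [0.0000, 0.0000, 1.4832]]

e_1 = v_1/‖v_1‖ = (-4, 2, 1, -1)/4.6904 = (-0.8528, 0.4264, 0.2132, -0.2132).
r_{12} = e_1·v_2 = 2.9848.
u_2 = v_2 − 2.9848·e_1 = (0.5455, -0.2727, 1.3636, -1.3636).
‖u_2‖ = 2.0226, so e_2 = (0.2697, -0.1348, 0.6742, -0.6742).
r_{13} = e_1·v_3 = -0.4264; r_{23} = e_2·v_3 = 1.6181.
u_3 = v_3 + 0.4264·e_1 − 1.6181·e_2 = (0.2000, 0.4000, -1.0000, -1.0000).
‖u_3‖ = 1.4832, so e_3 = (0.1348, 0.2697, -0.6742, -0.6742).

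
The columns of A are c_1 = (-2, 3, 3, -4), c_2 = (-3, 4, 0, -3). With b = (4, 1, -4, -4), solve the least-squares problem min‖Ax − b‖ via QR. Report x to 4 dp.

q_1 = c_1/‖c_1‖ = (-2, 3, 3, -4)/6.1644 = (-0.3244, 0.4867, 0.4867, -0.6489).
r_{12} = q_1·c_2 = 4.8666.
u_2 = c_2 − 4.8666·q_1 = (-1.4211, 1.6316, -2.3684, 0.1579).
‖u_2‖ = 3.2118, so q_2 = (-0.4424, 0.5080, -0.7374, 0.0492).
Qᵀb = (-0.1622, 1.4912).
Back-substitute: x_2 = 1.4912/3.2118 = 0.4643.
x_1 = (-0.1622 − 4.8666·0.4643)/6.1644 = -0.3929.

x = (-0.3929, 0.4643)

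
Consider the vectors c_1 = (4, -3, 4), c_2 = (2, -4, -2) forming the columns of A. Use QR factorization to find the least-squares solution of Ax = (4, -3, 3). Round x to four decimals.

x = (0.8571, 0.1548)

c_1 = (4, -3, 4); ‖c_1‖ = 6.4031, so e_1 = (0.6247, -0.4685, 0.6247).
e_1·c_2 = 0.6247·2 + (-0.4685)·(-4) + 0.6247·(-2) = 1.8741.
u_2 = c_2 − 1.8741·e_1 = (0.8293, -3.1220, -3.1707).
‖u_2‖ = 4.5263, so e_2 = (0.1832, -0.6897, -0.7005).
Qᵀb = (5.7784, 0.7005).
Back-substitute: x_2 = 0.7005/4.5263 = 0.1548.
x_1 = (5.7784 − 1.8741·0.1548)/6.4031 = 0.8571.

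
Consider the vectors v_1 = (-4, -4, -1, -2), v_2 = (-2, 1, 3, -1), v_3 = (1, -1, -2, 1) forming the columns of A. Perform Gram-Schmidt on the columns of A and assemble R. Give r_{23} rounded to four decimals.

v_1 = (-4, -4, -1, -2); ‖v_1‖ = 6.0828, so q_1 = (-0.6576, -0.6576, -0.1644, -0.3288).
q_1·v_2 = (-0.6576)·(-2) + (-0.6576)·1 + (-0.1644)·3 + (-0.3288)·(-1) = 0.4932.
u_2 = v_2 − 0.4932·q_1 = (-1.6757, 1.3243, 3.0811, -0.8378).
‖u_2‖ = 3.8415, so q_2 = (-0.4362, 0.3447, 0.8021, -0.2181).
r_{23} = q_2·v_3 = -2.6032.

r_{23} = -2.6032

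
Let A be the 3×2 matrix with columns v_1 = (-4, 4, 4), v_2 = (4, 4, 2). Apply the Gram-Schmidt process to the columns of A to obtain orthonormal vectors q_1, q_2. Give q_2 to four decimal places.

q_2 = (0.7926, 0.5661, 0.2265)

v_1 = (-4, 4, 4); ‖v_1‖ = 6.9282, so q_1 = (-0.5774, 0.5774, 0.5774).
q_1·v_2 = (-0.5774)·4 + 0.5774·4 + 0.5774·2 = 1.1547.
u_2 = v_2 − 1.1547·q_1 = (4.6667, 3.3333, 1.3333).
‖u_2‖ = 5.8878, so q_2 = (0.7926, 0.5661, 0.2265).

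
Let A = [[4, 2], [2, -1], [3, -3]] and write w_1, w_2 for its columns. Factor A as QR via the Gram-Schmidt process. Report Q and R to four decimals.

w_1 = (4, 2, 3); ‖w_1‖ = 5.3852, so e_1 = (0.7428, 0.3714, 0.5571).
e_1·w_2 = 0.7428·2 + 0.3714·(-1) + 0.5571·(-3) = -0.5571.
u_2 = w_2 + 0.5571·e_1 = (2.4138, -0.7931, -2.6897).
‖u_2‖ = 3.7000, so e_2 = (0.6524, -0.2144, -0.7269).

Q = [[0.7428, 0.6524], [0.3714, -0.2144], [0.5571, -0.7269]], R = [[5.3852, -0.5571], [0.0000, 3.7000]]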